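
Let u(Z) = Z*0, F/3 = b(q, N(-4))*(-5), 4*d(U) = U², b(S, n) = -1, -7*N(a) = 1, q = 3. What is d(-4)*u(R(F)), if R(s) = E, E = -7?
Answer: 0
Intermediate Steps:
N(a) = -⅐ (N(a) = -⅐*1 = -⅐)
d(U) = U²/4
F = 15 (F = 3*(-1*(-5)) = 3*5 = 15)
R(s) = -7
u(Z) = 0
d(-4)*u(R(F)) = ((¼)*(-4)²)*0 = ((¼)*16)*0 = 4*0 = 0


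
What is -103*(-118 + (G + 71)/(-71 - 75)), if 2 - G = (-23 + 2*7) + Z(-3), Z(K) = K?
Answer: 1783239/146 ≈ 12214.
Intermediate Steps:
G = 14 (G = 2 - ((-23 + 2*7) - 3) = 2 - ((-23 + 14) - 3) = 2 - (-9 - 3) = 2 - 1*(-12) = 2 + 12 = 14)
-103*(-118 + (G + 71)/(-71 - 75)) = -103*(-118 + (14 + 71)/(-71 - 75)) = -103*(-118 + 85/(-146)) = -103*(-118 + 85*(-1/146)) = -103*(-118 - 85/146) = -103*(-17313/146) = 1783239/146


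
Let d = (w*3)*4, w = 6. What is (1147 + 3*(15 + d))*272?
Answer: 382976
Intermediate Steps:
d = 72 (d = (6*3)*4 = 18*4 = 72)
(1147 + 3*(15 + d))*272 = (1147 + 3*(15 + 72))*272 = (1147 + 3*87)*272 = (1147 + 261)*272 = 1408*272 = 382976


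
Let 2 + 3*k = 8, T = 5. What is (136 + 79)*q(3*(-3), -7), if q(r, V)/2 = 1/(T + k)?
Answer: 430/7 ≈ 61.429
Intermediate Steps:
k = 2 (k = -2/3 + (1/3)*8 = -2/3 + 8/3 = 2)
q(r, V) = 2/7 (q(r, V) = 2/(5 + 2) = 2/7)
(136 + 79)*q(3*(-3), -7) = (136 + 79)*(2/7) = 215*(2/7) = 430/7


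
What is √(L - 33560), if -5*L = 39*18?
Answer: I*√842510/5 ≈ 183.58*I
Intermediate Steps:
L = -702/5 (L = -39*18/5 = -⅕*702 = -702/5 ≈ -140.40)
√(L - 33560) = √(-702/5 - 33560) = √(-168502/5) = I*√842510/5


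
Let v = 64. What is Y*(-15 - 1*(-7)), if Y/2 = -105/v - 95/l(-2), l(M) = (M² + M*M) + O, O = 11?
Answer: 425/4 ≈ 106.25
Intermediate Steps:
l(M) = 11 + 2*M² (l(M) = (M² + M*M) + 11 = (M² + M²) + 11 = 2*M² + 11 = 11 + 2*M²)
Y = -425/32 (Y = 2*(-105/64 - 95/(11 + 2*(-2)²)) = 2*(-105*1/64 - 95/(11 + 2*4)) = 2*(-105/64 - 95/(11 + 8)) = 2*(-105/64 - 95/19) = 2*(-105/64 - 95*1/19) = 2*(-105/64 - 5) = 2*(-425/64) = -425/32 ≈ -13.281)
Y*(-15 - 1*(-7)) = -425*(-15 - 1*(-7))/32 = -425*(-15 + 7)/32 = -425/32*(-8) = 425/4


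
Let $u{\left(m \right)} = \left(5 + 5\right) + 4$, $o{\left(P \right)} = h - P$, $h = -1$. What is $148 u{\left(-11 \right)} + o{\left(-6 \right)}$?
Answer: $2077$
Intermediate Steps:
$o{\left(P \right)} = -1 - P$
$u{\left(m \right)} = 14$ ($u{\left(m \right)} = 10 + 4 = 14$)
$148 u{\left(-11 \right)} + o{\left(-6 \right)} = 148 \cdot 14 - -5 = 2072 + \left(-1 + 6\right) = 2072 + 5 = 2077$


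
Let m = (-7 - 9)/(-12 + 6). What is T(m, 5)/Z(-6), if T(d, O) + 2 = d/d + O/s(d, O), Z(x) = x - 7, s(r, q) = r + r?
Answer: 1/208 ≈ 0.0048077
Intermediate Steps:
m = 8/3 (m = -16/(-6) = -16*(-⅙) = 8/3 ≈ 2.6667)
s(r, q) = 2*r
Z(x) = -7 + x
T(d, O) = -1 + O/(2*d) (T(d, O) = -2 + (d/d + O/((2*d))) = -2 + (1 + O*(1/(2*d))) = -2 + (1 + O/(2*d)) = -1 + O/(2*d))
T(m, 5)/Z(-6) = (((½)*5 - 1*8/3)/(8/3))/(-7 - 6) = (3*(5/2 - 8/3)/8)/(-13) = ((3/8)*(-⅙))*(-1/13) = -1/16*(-1/13) = 1/208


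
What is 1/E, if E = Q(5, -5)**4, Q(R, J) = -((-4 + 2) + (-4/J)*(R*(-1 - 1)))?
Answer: 1/10000 ≈ 0.00010000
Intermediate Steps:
Q(R, J) = 2 - 8*R/J (Q(R, J) = -(-2 + (-4/J)*(R*(-2))) = -(-2 + (-4/J)*(-2*R)) = -(-2 + 8*R/J) = 2 - 8*R/J)
E = 10000 (E = (2 - 8*5/(-5))**4 = (2 - 8*5*(-1/5))**4 = (2 + 8)**4 = 10**4 = 10000)
1/E = 1/10000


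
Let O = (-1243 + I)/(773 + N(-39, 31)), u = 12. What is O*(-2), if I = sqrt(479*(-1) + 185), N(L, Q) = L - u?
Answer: 1243/361 - 7*I*sqrt(6)/361 ≈ 3.4432 - 0.047497*I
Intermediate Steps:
N(L, Q) = -12 + L (N(L, Q) = L - 1*12 = L - 12 = -12 + L)
I = 7*I*sqrt(6) (I = sqrt(-479 + 185) = sqrt(-294) = 7*I*sqrt(6) ≈ 17.146*I)
O = -1243/722 + 7*I*sqrt(6)/722 (O = (-1243 + 7*I*sqrt(6))/(773 + (-12 - 39)) = (-1243 + 7*I*sqrt(6))/(773 - 51) = (-1243 + 7*I*sqrt(6))/722 = (-1243 + 7*I*sqrt(6))*(1/722) = -1243/722 + 7*I*sqrt(6)/722 ≈ -1.7216 + 0.023749*I)
O*(-2) = (-1243/722 + 7*I*sqrt(6)/722)*(-2) = 1243/361 - 7*I*sqrt(6)/361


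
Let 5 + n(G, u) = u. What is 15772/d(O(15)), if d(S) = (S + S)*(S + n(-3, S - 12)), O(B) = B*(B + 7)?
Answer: 3943/106095 ≈ 0.037165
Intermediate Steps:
n(G, u) = -5 + u
O(B) = B*(7 + B)
d(S) = 2*S*(-17 + 2*S) (d(S) = (S + S)*(S + (-5 + (S - 12))) = (2*S)*(S + (-5 + (-12 + S))) = (2*S)*(S + (-17 + S)) = (2*S)*(-17 + 2*S) = 2*S*(-17 + 2*S))
15772/d(O(15)) = 15772/((2*(15*(7 + 15))*(-17 + 2*(15*(7 + 15))))) = 15772/((2*(15*22)*(-17 + 2*(15*22)))) = 15772/((2*330*(-17 + 2*330))) = 15772/((2*330*(-17 + 660))) = 15772/((2*330*643)) = 15772/424380 = 15772*(1/424380) = 3943/106095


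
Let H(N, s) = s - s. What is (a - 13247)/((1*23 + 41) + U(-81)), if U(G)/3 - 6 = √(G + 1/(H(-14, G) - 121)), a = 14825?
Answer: 7828458/450911 - 338481*I*√58/450911 ≈ 17.361 - 5.7169*I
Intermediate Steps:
H(N, s) = 0
U(G) = 18 + 3*√(-1/121 + G) (U(G) = 18 + 3*√(G + 1/(0 - 121)) = 18 + 3*√(G + 1/(-121)) = 18 + 3*√(G - 1/121) = 18 + 3*√(-1/121 + G))
(a - 13247)/((1*23 + 41) + U(-81)) = (14825 - 13247)/((1*23 + 41) + (18 + 3*√(-1 + 121*(-81))/11)) = 1578/((23 + 41) + (18 + 3*√(-1 - 9801)/11)) = 1578/(64 + (18 + 3*√(-9802)/11)) = 1578/(64 + (18 + 3*(13*I*√58)/11)) = 1578/(64 + (18 + 39*I*√58/11)) = 1578/(82 + 39*I*√58/11)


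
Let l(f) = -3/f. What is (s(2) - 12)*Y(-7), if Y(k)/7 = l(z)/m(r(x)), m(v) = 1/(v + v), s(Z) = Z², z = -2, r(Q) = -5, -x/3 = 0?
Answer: 840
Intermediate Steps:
x = 0 (x = -3*0 = 0)
m(v) = 1/(2*v)
Y(k) = -105 (Y(k) = 7*((-3/(-2))/(((½)/(-5)))) = 7*((-3*(-½))/(((½)*(-⅕)))) = 7*(3/(2*(-⅒))) = 7*((3/2)*(-10)) = 7*(-15) = -105)
(s(2) - 12)*Y(-7) = (2² - 12)*(-105) = (4 - 12)*(-105) = -8*(-105) = 840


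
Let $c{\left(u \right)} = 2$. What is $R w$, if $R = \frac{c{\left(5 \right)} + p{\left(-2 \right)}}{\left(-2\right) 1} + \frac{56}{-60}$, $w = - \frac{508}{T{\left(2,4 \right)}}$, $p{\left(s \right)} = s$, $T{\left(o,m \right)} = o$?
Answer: $\frac{3556}{15} \approx 237.07$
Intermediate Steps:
$w = -254$ ($w = - \frac{508}{2} = \left(-508\right) \frac{1}{2} = -254$)
$R = - \frac{14}{15}$ ($R = \frac{2 - 2}{\left(-2\right) 1} + \frac{56}{-60} = \frac{0}{-2} + 56 \left(- \frac{1}{60}\right) = 0 \left(- \frac{1}{2}\right) - \frac{14}{15} = 0 - \frac{14}{15} = - \frac{14}{15} \approx -0.93333$)
$R w = \left(- \frac{14}{15}\right) \left(-254\right) = \frac{3556}{15}$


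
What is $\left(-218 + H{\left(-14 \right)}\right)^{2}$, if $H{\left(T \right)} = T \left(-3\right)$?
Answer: $30976$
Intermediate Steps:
$H{\left(T \right)} = - 3 T$
$\left(-218 + H{\left(-14 \right)}\right)^{2} = \left(-218 - -42\right)^{2} = \left(-218 + 42\right)^{2} = \left(-176\right)^{2} = 30976$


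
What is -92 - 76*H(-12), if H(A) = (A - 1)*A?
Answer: -11948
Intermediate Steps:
H(A) = A*(-1 + A) (H(A) = (-1 + A)*A = A*(-1 + A))
-92 - 76*H(-12) = -92 - (-912)*(-1 - 12) = -92 - (-912)*(-13) = -92 - 76*156 = -92 - 11856 = -11948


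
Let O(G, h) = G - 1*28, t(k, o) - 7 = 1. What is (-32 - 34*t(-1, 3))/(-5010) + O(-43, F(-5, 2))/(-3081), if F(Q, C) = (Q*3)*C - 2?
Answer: 215389/2572635 ≈ 0.083723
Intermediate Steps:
t(k, o) = 8 (t(k, o) = 7 + 1 = 8)
F(Q, C) = -2 + 3*C*Q (F(Q, C) = (3*Q)*C - 2 = 3*C*Q - 2 = -2 + 3*C*Q)
O(G, h) = -28 + G (O(G, h) = G - 28 = -28 + G)
(-32 - 34*t(-1, 3))/(-5010) + O(-43, F(-5, 2))/(-3081) = (-32 - 34*8)/(-5010) + (-28 - 43)/(-3081) = (-32 - 272)*(-1/5010) - 71*(-1/3081) = -304*(-1/5010) + 71/3081 = 152/2505 + 71/3081 = 215389/2572635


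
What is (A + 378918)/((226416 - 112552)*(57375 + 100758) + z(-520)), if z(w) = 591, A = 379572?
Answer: 252830/6001885501 ≈ 4.2125e-5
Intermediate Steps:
(A + 378918)/((226416 - 112552)*(57375 + 100758) + z(-520)) = (379572 + 378918)/((226416 - 112552)*(57375 + 100758) + 591) = 758490/(113864*158133 + 591) = 758490/(18005655912 + 591) = 758490/18005656503 = 758490*(1/18005656503) = 252830/6001885501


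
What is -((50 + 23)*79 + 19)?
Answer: -5786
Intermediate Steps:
-((50 + 23)*79 + 19) = -(73*79 + 19) = -(5767 + 19) = -1*5786 = -5786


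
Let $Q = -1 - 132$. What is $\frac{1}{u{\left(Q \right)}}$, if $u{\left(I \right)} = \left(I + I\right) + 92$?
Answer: $- \frac{1}{174} \approx -0.0057471$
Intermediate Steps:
$Q = -133$ ($Q = -1 - 132 = -133$)
$u{\left(I \right)} = 92 + 2 I$ ($u{\left(I \right)} = 2 I + 92 = 92 + 2 I$)
$\frac{1}{u{\left(Q \right)}} = \frac{1}{92 + 2 \left(-133\right)} = \frac{1}{92 - 266} = \frac{1}{-174} = - \frac{1}{174}$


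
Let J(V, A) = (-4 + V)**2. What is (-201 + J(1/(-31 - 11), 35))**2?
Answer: 106277956009/3111696 ≈ 34154.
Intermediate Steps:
(-201 + J(1/(-31 - 11), 35))**2 = (-201 + (-4 + 1/(-31 - 11))**2)**2 = (-201 + (-4 + 1/(-42))**2)**2 = (-201 + (-4 - 1/42)**2)**2 = (-201 + (-169/42)**2)**2 = (-201 + 28561/1764)**2 = (-326003/1764)**2 = 106277956009/3111696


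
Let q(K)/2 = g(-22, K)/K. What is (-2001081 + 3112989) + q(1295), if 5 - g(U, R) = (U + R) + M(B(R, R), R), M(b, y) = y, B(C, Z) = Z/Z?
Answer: 1439915734/1295 ≈ 1.1119e+6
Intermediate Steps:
B(C, Z) = 1
g(U, R) = 5 - U - 2*R (g(U, R) = 5 - ((U + R) + R) = 5 - ((R + U) + R) = 5 - (U + 2*R) = 5 + (-U - 2*R) = 5 - U - 2*R)
q(K) = 2*(27 - 2*K)/K (q(K) = 2*((5 - 1*(-22) - 2*K)/K) = 2*((5 + 22 - 2*K)/K) = 2*((27 - 2*K)/K) = 2*(27 - 2*K)/K)
(-2001081 + 3112989) + q(1295) = (-2001081 + 3112989) + (-4 + 54/1295) = 1111908 + (-4 + 54*(1/1295)) = 1111908 + (-4 + 54/1295) = 1111908 - 5126/1295 = 1439915734/1295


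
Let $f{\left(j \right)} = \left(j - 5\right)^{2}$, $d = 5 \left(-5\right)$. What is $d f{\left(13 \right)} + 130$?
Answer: $-1470$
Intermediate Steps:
$d = -25$
$f{\left(j \right)} = \left(-5 + j\right)^{2}$
$d f{\left(13 \right)} + 130 = - 25 \left(-5 + 13\right)^{2} + 130 = - 25 \cdot 8^{2} + 130 = \left(-25\right) 64 + 130 = -1600 + 130 = -1470$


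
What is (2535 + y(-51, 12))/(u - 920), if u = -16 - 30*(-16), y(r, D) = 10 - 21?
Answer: -631/114 ≈ -5.5351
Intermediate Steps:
y(r, D) = -11
u = 464 (u = -16 + 480 = 464)
(2535 + y(-51, 12))/(u - 920) = (2535 - 11)/(464 - 920) = 2524/(-456) = 2524*(-1/456) = -631/114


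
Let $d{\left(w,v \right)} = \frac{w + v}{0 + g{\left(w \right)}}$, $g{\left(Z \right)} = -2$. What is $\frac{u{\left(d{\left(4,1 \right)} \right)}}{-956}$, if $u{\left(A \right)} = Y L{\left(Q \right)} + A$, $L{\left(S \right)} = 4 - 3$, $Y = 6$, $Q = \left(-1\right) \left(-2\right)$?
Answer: $- \frac{7}{1912} \approx -0.0036611$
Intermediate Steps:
$Q = 2$
$L{\left(S \right)} = 1$ ($L{\left(S \right)} = 4 - 3 = 1$)
$d{\left(w,v \right)} = - \frac{v}{2} - \frac{w}{2}$ ($d{\left(w,v \right)} = \frac{w + v}{0 - 2} = \frac{v + w}{-2} = \left(v + w\right) \left(- \frac{1}{2}\right) = - \frac{v}{2} - \frac{w}{2}$)
$u{\left(A \right)} = 6 + A$ ($u{\left(A \right)} = 6 \cdot 1 + A = 6 + A$)
$\frac{u{\left(d{\left(4,1 \right)} \right)}}{-956} = \frac{6 - \frac{5}{2}}{-956} = \left(6 - \frac{5}{2}\right) \left(- \frac{1}{956}\right) = \frac{7}{2} \left(- \frac{1}{956}\right) = - \frac{7}{1912}$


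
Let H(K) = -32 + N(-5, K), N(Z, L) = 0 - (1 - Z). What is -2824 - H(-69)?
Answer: -2786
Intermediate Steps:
N(Z, L) = -1 + Z (N(Z, L) = 0 + (-1 + Z) = -1 + Z)
H(K) = -38 (H(K) = -32 + (-1 - 5) = -32 - 6 = -38)
-2824 - H(-69) = -2824 - 1*(-38) = -2824 + 38 = -2786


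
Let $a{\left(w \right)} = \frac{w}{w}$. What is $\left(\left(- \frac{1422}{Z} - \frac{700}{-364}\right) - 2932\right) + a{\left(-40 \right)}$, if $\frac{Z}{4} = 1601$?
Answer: $- \frac{121934999}{41626} \approx -2929.3$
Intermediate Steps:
$Z = 6404$ ($Z = 4 \cdot 1601 = 6404$)
$a{\left(w \right)} = 1$
$\left(\left(- \frac{1422}{Z} - \frac{700}{-364}\right) - 2932\right) + a{\left(-40 \right)} = \left(\left(- \frac{1422}{6404} - \frac{700}{-364}\right) - 2932\right) + 1 = \left(\left(\left(-1422\right) \frac{1}{6404} - - \frac{25}{13}\right) - 2932\right) + 1 = \left(\left(- \frac{711}{3202} + \frac{25}{13}\right) - 2932\right) + 1 = \left(\frac{70807}{41626} - 2932\right) + 1 = - \frac{121976625}{41626} + 1 = - \frac{121934999}{41626}$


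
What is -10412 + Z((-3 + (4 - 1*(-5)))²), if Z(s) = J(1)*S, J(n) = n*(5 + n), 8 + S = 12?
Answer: -10388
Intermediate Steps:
S = 4 (S = -8 + 12 = 4)
Z(s) = 24 (Z(s) = (1*(5 + 1))*4 = (1*6)*4 = 6*4 = 24)
-10412 + Z((-3 + (4 - 1*(-5)))²) = -10412 + 24 = -10388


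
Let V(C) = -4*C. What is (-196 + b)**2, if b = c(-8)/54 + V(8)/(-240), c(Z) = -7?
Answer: 2800420561/72900 ≈ 38415.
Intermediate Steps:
b = 1/270 (b = -7/54 - 4*8/(-240) = -7*1/54 - 32*(-1/240) = -7/54 + 2/15 = 1/270 ≈ 0.0037037)
(-196 + b)**2 = (-196 + 1/270)**2 = (-52919/270)**2 = 2800420561/72900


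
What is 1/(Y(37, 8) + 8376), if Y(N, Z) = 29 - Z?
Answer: 1/8397 ≈ 0.00011909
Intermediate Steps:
1/(Y(37, 8) + 8376) = 1/((29 - 1*8) + 8376) = 1/((29 - 8) + 8376) = 1/(21 + 8376) = 1/8397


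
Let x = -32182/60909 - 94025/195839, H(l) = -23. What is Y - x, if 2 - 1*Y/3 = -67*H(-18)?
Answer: -55061197815244/11928357651 ≈ -4616.0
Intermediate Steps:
Y = -4617 (Y = 6 - (-201)*(-23) = 6 - 3*1541 = 6 - 4623 = -4617)
x = -12029459423/11928357651 (x = -32182*1/60909 - 94025*1/195839 = -32182/60909 - 94025/195839 = -12029459423/11928357651 ≈ -1.0085)
Y - x = -4617 - 1*(-12029459423/11928357651) = -4617 + 12029459423/11928357651 = -55061197815244/11928357651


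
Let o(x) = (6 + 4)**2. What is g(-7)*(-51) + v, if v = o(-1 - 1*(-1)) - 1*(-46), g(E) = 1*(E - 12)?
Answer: 1115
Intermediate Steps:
o(x) = 100 (o(x) = 10**2 = 100)
g(E) = -12 + E (g(E) = 1*(-12 + E) = -12 + E)
v = 146 (v = 100 - 1*(-46) = 100 + 46 = 146)
g(-7)*(-51) + v = (-12 - 7)*(-51) + 146 = -19*(-51) + 146 = 969 + 146 = 1115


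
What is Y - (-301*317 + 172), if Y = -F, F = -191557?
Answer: 286802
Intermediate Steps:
Y = 191557 (Y = -1*(-191557) = 191557)
Y - (-301*317 + 172) = 191557 - (-301*317 + 172) = 191557 - (-95417 + 172) = 191557 - 1*(-95245) = 191557 + 95245 = 286802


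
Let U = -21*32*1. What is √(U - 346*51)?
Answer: I*√18318 ≈ 135.34*I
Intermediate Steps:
U = -672 (U = -672*1 = -672)
√(U - 346*51) = √(-672 - 346*51) = √(-672 - 17646) = √(-18318) = I*√18318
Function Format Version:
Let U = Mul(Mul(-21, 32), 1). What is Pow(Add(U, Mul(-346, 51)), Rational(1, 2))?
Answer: Mul(I, Pow(18318, Rational(1, 2))) ≈ Mul(135.34, I)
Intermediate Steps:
U = -672 (U = Mul(-672, 1) = -672)
Pow(Add(U, Mul(-346, 51)), Rational(1, 2)) = Pow(Add(-672, Mul(-346, 51)), Rational(1, 2)) = Pow(Add(-672, -17646), Rational(1, 2)) = Pow(-18318, Rational(1, 2)) = Mul(I, Pow(18318, Rational(1, 2)))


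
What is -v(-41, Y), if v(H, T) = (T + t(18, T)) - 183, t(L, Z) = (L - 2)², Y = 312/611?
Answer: -3455/47 ≈ -73.511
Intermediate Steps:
Y = 24/47 (Y = 312*(1/611) = 24/47 ≈ 0.51064)
t(L, Z) = (-2 + L)²
v(H, T) = 73 + T (v(H, T) = (T + (-2 + 18)²) - 183 = (T + 16²) - 183 = (T + 256) - 183 = (256 + T) - 183 = 73 + T)
-v(-41, Y) = -(73 + 24/47) = -1*3455/47 = -3455/47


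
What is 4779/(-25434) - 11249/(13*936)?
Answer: -2125049/1910376 ≈ -1.1124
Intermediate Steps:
4779/(-25434) - 11249/(13*936) = 4779*(-1/25434) - 11249/12168 = -59/314 - 11249*1/12168 = -59/314 - 11249/12168 = -2125049/1910376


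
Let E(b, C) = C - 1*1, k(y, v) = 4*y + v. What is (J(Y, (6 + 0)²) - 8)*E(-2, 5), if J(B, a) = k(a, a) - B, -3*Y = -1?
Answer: 2060/3 ≈ 686.67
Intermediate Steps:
Y = ⅓ (Y = -⅓*(-1) = ⅓ ≈ 0.33333)
k(y, v) = v + 4*y
J(B, a) = -B + 5*a (J(B, a) = (a + 4*a) - B = 5*a - B = -B + 5*a)
E(b, C) = -1 + C (E(b, C) = C - 1 = -1 + C)
(J(Y, (6 + 0)²) - 8)*E(-2, 5) = ((-1*⅓ + 5*(6 + 0)²) - 8)*(-1 + 5) = ((-⅓ + 5*6²) - 8)*4 = ((-⅓ + 5*36) - 8)*4 = ((-⅓ + 180) - 8)*4 = (539/3 - 8)*4 = (515/3)*4 = 2060/3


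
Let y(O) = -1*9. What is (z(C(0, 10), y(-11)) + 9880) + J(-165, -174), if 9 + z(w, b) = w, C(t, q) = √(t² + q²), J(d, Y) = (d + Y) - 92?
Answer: 9450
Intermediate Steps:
y(O) = -9
J(d, Y) = -92 + Y + d (J(d, Y) = (Y + d) - 92 = -92 + Y + d)
C(t, q) = √(q² + t²)
z(w, b) = -9 + w
(z(C(0, 10), y(-11)) + 9880) + J(-165, -174) = ((-9 + √(10² + 0²)) + 9880) + (-92 - 174 - 165) = ((-9 + √(100 + 0)) + 9880) - 431 = ((-9 + √100) + 9880) - 431 = ((-9 + 10) + 9880) - 431 = (1 + 9880) - 431 = 9881 - 431 = 9450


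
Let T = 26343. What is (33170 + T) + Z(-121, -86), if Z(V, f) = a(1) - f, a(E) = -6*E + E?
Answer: 59594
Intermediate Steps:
a(E) = -5*E
Z(V, f) = -5 - f (Z(V, f) = -5*1 - f = -5 - f)
(33170 + T) + Z(-121, -86) = (33170 + 26343) + (-5 - 1*(-86)) = 59513 + (-5 + 86) = 59513 + 81 = 59594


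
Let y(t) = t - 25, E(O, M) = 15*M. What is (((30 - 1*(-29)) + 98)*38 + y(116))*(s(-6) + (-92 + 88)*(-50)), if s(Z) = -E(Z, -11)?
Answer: 2210805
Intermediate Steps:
y(t) = -25 + t
s(Z) = 165 (s(Z) = -15*(-11) = -1*(-165) = 165)
(((30 - 1*(-29)) + 98)*38 + y(116))*(s(-6) + (-92 + 88)*(-50)) = (((30 - 1*(-29)) + 98)*38 + (-25 + 116))*(165 + (-92 + 88)*(-50)) = (((30 + 29) + 98)*38 + 91)*(165 - 4*(-50)) = ((59 + 98)*38 + 91)*(165 + 200) = (157*38 + 91)*365 = (5966 + 91)*365 = 6057*365 = 2210805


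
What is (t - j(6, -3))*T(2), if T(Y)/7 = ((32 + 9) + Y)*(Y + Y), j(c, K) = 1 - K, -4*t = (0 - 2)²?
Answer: -6020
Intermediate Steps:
t = -1 (t = -(0 - 2)²/4 = -¼*(-2)² = -¼*4 = -1)
T(Y) = 14*Y*(41 + Y) (T(Y) = 7*(((32 + 9) + Y)*(Y + Y)) = 7*((41 + Y)*(2*Y)) = 7*(2*Y*(41 + Y)) = 14*Y*(41 + Y))
(t - j(6, -3))*T(2) = (-1 - (1 - 1*(-3)))*(14*2*(41 + 2)) = (-1 - (1 + 3))*(14*2*43) = (-1 - 1*4)*1204 = (-1 - 4)*1204 = -5*1204 = -6020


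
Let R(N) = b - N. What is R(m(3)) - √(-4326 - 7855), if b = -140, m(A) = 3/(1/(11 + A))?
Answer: -182 - I*√12181 ≈ -182.0 - 110.37*I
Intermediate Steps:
m(A) = 33 + 3*A (m(A) = 3*(11 + A) = 33 + 3*A)
R(N) = -140 - N
R(m(3)) - √(-4326 - 7855) = (-140 - (33 + 3*3)) - √(-4326 - 7855) = (-140 - (33 + 9)) - √(-12181) = (-140 - 1*42) - I*√12181 = (-140 - 42) - I*√12181 = -182 - I*√12181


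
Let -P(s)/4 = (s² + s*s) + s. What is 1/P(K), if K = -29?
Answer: -1/6612 ≈ -0.00015124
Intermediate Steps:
P(s) = -8*s² - 4*s (P(s) = -4*((s² + s*s) + s) = -4*((s² + s²) + s) = -4*(2*s² + s) = -4*(s + 2*s²) = -8*s² - 4*s)
1/P(K) = 1/(-4*(-29)*(1 + 2*(-29))) = 1/(-4*(-29)*(1 - 58)) = 1/(-4*(-29)*(-57)) = 1/(-6612) = -1/6612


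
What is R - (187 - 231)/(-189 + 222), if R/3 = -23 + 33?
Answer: 94/3 ≈ 31.333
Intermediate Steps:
R = 30 (R = 3*(-23 + 33) = 3*10 = 30)
R - (187 - 231)/(-189 + 222) = 30 - (187 - 231)/(-189 + 222) = 30 - (-44)/33 = 30 - 1*(-4/3) = 30 + 4/3 = 94/3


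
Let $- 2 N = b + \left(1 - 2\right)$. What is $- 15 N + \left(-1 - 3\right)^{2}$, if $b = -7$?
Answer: $-44$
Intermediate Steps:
$N = 4$ ($N = - \frac{-7 + \left(1 - 2\right)}{2} = - \frac{-7 - 1}{2} = \left(- \frac{1}{2}\right) \left(-8\right) = 4$)
$- 15 N + \left(-1 - 3\right)^{2} = \left(-15\right) 4 + \left(-1 - 3\right)^{2} = -60 + \left(-4\right)^{2} = -60 + 16 = -44$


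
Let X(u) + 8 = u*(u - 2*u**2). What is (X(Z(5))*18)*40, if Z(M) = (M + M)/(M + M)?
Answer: -6480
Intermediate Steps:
Z(M) = 1 (Z(M) = (2*M)/((2*M)) = (2*M)*(1/(2*M)) = 1)
X(u) = -8 + u*(u - 2*u**2)
(X(Z(5))*18)*40 = ((-8 + 1**2 - 2*1**3)*18)*40 = ((-8 + 1 - 2*1)*18)*40 = ((-8 + 1 - 2)*18)*40 = -9*18*40 = -162*40 = -6480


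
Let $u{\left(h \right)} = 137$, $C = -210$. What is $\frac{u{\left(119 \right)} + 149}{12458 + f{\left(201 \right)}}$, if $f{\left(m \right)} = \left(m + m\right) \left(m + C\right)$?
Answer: $\frac{11}{340} \approx 0.032353$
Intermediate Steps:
$f{\left(m \right)} = 2 m \left(-210 + m\right)$ ($f{\left(m \right)} = \left(m + m\right) \left(m - 210\right) = 2 m \left(-210 + m\right)$)
$\frac{u{\left(119 \right)} + 149}{12458 + f{\left(201 \right)}} = \frac{137 + 149}{12458 + 2 \cdot 201 \left(-210 + 201\right)} = \frac{286}{12458 + 2 \cdot 201 \left(-9\right)} = \frac{286}{12458 - 3618} = \frac{286}{8840} = 286 \cdot \frac{1}{8840} = \frac{11}{340}$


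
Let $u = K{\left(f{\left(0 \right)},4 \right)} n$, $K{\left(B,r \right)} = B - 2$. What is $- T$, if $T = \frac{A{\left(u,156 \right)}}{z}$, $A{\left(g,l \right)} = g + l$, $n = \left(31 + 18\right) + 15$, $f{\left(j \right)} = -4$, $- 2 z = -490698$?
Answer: $\frac{76}{81783} \approx 0.00092929$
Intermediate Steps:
$z = 245349$ ($z = \left(- \frac{1}{2}\right) \left(-490698\right) = 245349$)
$K{\left(B,r \right)} = -2 + B$
$n = 64$ ($n = 49 + 15 = 64$)
$u = -384$ ($u = \left(-2 - 4\right) 64 = \left(-6\right) 64 = -384$)
$T = - \frac{76}{81783}$ ($T = \frac{-384 + 156}{245349} = \left(-228\right) \frac{1}{245349} = - \frac{76}{81783} \approx -0.00092929$)
$- T = \left(-1\right) \left(- \frac{76}{81783}\right) = \frac{76}{81783}$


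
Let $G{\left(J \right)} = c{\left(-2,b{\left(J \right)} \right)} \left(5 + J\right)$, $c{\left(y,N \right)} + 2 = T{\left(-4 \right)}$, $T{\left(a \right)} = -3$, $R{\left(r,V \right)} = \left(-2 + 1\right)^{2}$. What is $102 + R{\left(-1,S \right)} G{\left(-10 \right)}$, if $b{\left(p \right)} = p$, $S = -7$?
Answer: $127$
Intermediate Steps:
$R{\left(r,V \right)} = 1$ ($R{\left(r,V \right)} = \left(-1\right)^{2} = 1$)
$c{\left(y,N \right)} = -5$ ($c{\left(y,N \right)} = -2 - 3 = -5$)
$G{\left(J \right)} = -25 - 5 J$ ($G{\left(J \right)} = - 5 \left(5 + J\right) = -25 - 5 J$)
$102 + R{\left(-1,S \right)} G{\left(-10 \right)} = 102 + 1 \left(-25 - -50\right) = 102 + 1 \left(-25 + 50\right) = 102 + 1 \cdot 25 = 102 + 25 = 127$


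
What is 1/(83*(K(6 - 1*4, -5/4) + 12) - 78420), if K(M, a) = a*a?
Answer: -16/1236709 ≈ -1.2938e-5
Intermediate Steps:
K(M, a) = a²
1/(83*(K(6 - 1*4, -5/4) + 12) - 78420) = 1/(83*((-5/4)² + 12) - 78420) = 1/(83*(25/16 + 12) - 78420) = 1/(83*(217/16) - 78420) = 1/(18011/16 - 78420) = 1/(-1236709/16) = -16/1236709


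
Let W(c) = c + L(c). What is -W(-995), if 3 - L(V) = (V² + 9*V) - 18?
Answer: 982044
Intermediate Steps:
L(V) = 21 - V² - 9*V (L(V) = 3 - ((V² + 9*V) - 18) = 3 - (-18 + V² + 9*V) = 3 + (18 - V² - 9*V) = 21 - V² - 9*V)
W(c) = 21 - c² - 8*c (W(c) = c + (21 - c² - 9*c) = 21 - c² - 8*c)
-W(-995) = -(21 - 1*(-995)² - 8*(-995)) = -(21 - 1*990025 + 7960) = -(21 - 990025 + 7960) = -1*(-982044) = 982044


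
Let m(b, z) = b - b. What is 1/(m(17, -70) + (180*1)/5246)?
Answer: 2623/90 ≈ 29.144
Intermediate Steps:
m(b, z) = 0
1/(m(17, -70) + (180*1)/5246) = 1/(0 + (180*1)/5246) = 1/(0 + 180*(1/5246)) = 1/(0 + 90/2623) = 1/(90/2623) = 2623/90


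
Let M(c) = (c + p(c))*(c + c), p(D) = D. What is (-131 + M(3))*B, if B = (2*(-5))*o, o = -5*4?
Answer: -19000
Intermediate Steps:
o = -20
B = 200 (B = (2*(-5))*(-20) = -10*(-20) = 200)
M(c) = 4*c**2 (M(c) = (c + c)*(c + c) = (2*c)*(2*c) = 4*c**2)
(-131 + M(3))*B = (-131 + 4*3**2)*200 = (-131 + 4*9)*200 = (-131 + 36)*200 = -95*200 = -19000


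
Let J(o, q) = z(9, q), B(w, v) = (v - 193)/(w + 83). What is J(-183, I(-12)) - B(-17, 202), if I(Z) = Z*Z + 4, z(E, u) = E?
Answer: 195/22 ≈ 8.8636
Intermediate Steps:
B(w, v) = (-193 + v)/(83 + w)
I(Z) = 4 + Z² (I(Z) = Z² + 4 = 4 + Z²)
J(o, q) = 9
J(-183, I(-12)) - B(-17, 202) = 9 - (-193 + 202)/(83 - 17) = 9 - 9/66 = 9 - 1*3/22 = 9 - 3/22 = 195/22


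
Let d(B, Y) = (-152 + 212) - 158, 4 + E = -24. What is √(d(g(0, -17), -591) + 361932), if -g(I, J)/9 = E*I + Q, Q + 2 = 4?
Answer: √361834 ≈ 601.53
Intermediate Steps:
E = -28 (E = -4 - 24 = -28)
Q = 2 (Q = -2 + 4 = 2)
g(I, J) = -18 + 252*I (g(I, J) = -9*(-28*I + 2) = -9*(2 - 28*I) = -18 + 252*I)
d(B, Y) = -98 (d(B, Y) = 60 - 158 = -98)
√(d(g(0, -17), -591) + 361932) = √(-98 + 361932) = √361834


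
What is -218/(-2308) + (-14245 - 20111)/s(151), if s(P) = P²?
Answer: -37161515/26312354 ≈ -1.4123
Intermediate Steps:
-218/(-2308) + (-14245 - 20111)/s(151) = -218/(-2308) + (-14245 - 20111)/(151²) = -218*(-1/2308) - 34356/22801 = 109/1154 - 34356*1/22801 = 109/1154 - 34356/22801 = -37161515/26312354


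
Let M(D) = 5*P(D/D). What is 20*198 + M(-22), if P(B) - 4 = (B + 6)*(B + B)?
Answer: 4050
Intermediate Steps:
P(B) = 4 + 2*B*(6 + B) (P(B) = 4 + (B + 6)*(B + B) = 4 + (6 + B)*(2*B) = 4 + 2*B*(6 + B))
M(D) = 90 (M(D) = 5*(4 + 2*(D/D)² + 12*(D/D)) = 5*(4 + 2*1² + 12*1) = 5*(4 + 2*1 + 12) = 5*(4 + 2 + 12) = 5*18 = 90)
20*198 + M(-22) = 20*198 + 90 = 3960 + 90 = 4050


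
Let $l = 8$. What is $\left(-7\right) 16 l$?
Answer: $-896$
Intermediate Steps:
$\left(-7\right) 16 l = \left(-7\right) 16 \cdot 8 = \left(-112\right) 8 = -896$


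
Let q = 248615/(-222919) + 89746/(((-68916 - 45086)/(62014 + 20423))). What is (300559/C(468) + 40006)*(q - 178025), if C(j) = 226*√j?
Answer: -123487666448751886054/12706605919 - 132534868127532363433*√13/31998864162876 ≈ -9.7333e+9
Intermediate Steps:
q = -824635133191034/12706605919 (q = 248615*(-1/222919) + 89746/((-114002/82437)) = -248615/222919 + 89746/((-114002*1/82437)) = -248615/222919 + 89746/(-114002/82437) = -248615/222919 + 89746*(-82437/114002) = -248615/222919 - 3699195501/57001 = -824635133191034/12706605919 ≈ -64898.)
(300559/C(468) + 40006)*(q - 178025) = (300559/((226*√468)) + 40006)*(-824635133191034/12706605919 - 178025) = (300559/((226*(6*√13))) + 40006)*(-3086728651921009/12706605919) = (300559/((1356*√13)) + 40006)*(-3086728651921009/12706605919) = (300559*(√13/17628) + 40006)*(-3086728651921009/12706605919) = (300559*√13/17628 + 40006)*(-3086728651921009/12706605919) = (40006 + 300559*√13/17628)*(-3086728651921009/12706605919) = -123487666448751886054/12706605919 - 132534868127532363433*√13/31998864162876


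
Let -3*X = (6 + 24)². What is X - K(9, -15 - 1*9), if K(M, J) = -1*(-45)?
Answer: -345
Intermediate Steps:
K(M, J) = 45
X = -300 (X = -(6 + 24)²/3 = -⅓*30² = -⅓*900 = -300)
X - K(9, -15 - 1*9) = -300 - 1*45 = -300 - 45 = -345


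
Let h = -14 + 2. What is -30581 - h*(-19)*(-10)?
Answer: -28301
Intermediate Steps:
h = -12
-30581 - h*(-19)*(-10) = -30581 - (-12*(-19))*(-10) = -30581 - 228*(-10) = -30581 - 1*(-2280) = -30581 + 2280 = -28301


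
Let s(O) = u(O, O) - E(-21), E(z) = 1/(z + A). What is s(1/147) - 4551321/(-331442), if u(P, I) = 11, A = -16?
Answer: 303627213/12263354 ≈ 24.759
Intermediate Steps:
E(z) = 1/(-16 + z) (E(z) = 1/(z - 16) = 1/(-16 + z))
s(O) = 408/37 (s(O) = 11 - 1/(-16 - 21) = 11 - 1/(-37) = 11 - 1*(-1/37) = 11 + 1/37 = 408/37)
s(1/147) - 4551321/(-331442) = 408/37 - 4551321/(-331442) = 408/37 - 4551321*(-1)/331442 = 408/37 - 1*(-4551321/331442) = 408/37 + 4551321/331442 = 303627213/12263354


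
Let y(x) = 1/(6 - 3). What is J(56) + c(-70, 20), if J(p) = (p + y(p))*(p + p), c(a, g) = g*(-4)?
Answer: 18688/3 ≈ 6229.3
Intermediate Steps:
y(x) = ⅓ (y(x) = 1/3 = ⅓)
c(a, g) = -4*g
J(p) = 2*p*(⅓ + p) (J(p) = (p + ⅓)*(p + p) = (⅓ + p)*(2*p) = 2*p*(⅓ + p))
J(56) + c(-70, 20) = (⅔)*56*(1 + 3*56) - 4*20 = (⅔)*56*(1 + 168) - 80 = (⅔)*56*169 - 80 = 18928/3 - 80 = 18688/3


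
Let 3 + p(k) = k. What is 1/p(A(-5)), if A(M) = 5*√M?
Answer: -3/134 - 5*I*√5/134 ≈ -0.022388 - 0.083435*I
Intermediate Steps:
p(k) = -3 + k
1/p(A(-5)) = 1/(-3 + 5*√(-5)) = 1/(-3 + 5*(I*√5)) = 1/(-3 + 5*I*√5)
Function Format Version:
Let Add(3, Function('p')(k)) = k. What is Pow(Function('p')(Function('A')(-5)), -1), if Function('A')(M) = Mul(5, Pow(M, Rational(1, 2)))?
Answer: Add(Rational(-3, 134), Mul(Rational(-5, 134), I, Pow(5, Rational(1, 2)))) ≈ Add(-0.022388, Mul(-0.083435, I))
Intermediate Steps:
Function('p')(k) = Add(-3, k)
Pow(Function('p')(Function('A')(-5)), -1) = Pow(Add(-3, Mul(5, Pow(-5, Rational(1, 2)))), -1) = Pow(Add(-3, Mul(5, Mul(I, Pow(5, Rational(1, 2))))), -1) = Pow(Add(-3, Mul(5, I, Pow(5, Rational(1, 2)))), -1)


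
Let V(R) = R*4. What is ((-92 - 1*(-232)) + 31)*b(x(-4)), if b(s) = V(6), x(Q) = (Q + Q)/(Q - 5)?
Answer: 4104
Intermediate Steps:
V(R) = 4*R
x(Q) = 2*Q/(-5 + Q) (x(Q) = (2*Q)/(-5 + Q) = 2*Q/(-5 + Q))
b(s) = 24 (b(s) = 4*6 = 24)
((-92 - 1*(-232)) + 31)*b(x(-4)) = ((-92 - 1*(-232)) + 31)*24 = ((-92 + 232) + 31)*24 = (140 + 31)*24 = 171*24 = 4104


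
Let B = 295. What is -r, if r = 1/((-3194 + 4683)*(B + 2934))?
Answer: -1/4807981 ≈ -2.0799e-7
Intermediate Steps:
r = 1/4807981 (r = 1/((-3194 + 4683)*(295 + 2934)) = 1/(1489*3229) = 1/4807981 ≈ 2.0799e-7)
-r = -1*1/4807981 = -1/4807981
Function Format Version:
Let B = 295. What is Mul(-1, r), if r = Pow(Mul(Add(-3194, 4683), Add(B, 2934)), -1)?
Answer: Rational(-1, 4807981) ≈ -2.0799e-7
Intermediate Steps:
r = Rational(1, 4807981) (r = Pow(Mul(Add(-3194, 4683), Add(295, 2934)), -1) = Pow(Mul(1489, 3229), -1) = Pow(4807981, -1) = Rational(1, 4807981) ≈ 2.0799e-7)
Mul(-1, r) = Mul(-1, Rational(1, 4807981)) = Rational(-1, 4807981)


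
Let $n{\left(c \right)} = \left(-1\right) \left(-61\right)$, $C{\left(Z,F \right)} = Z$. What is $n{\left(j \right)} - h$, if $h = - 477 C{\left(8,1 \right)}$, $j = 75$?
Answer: $3877$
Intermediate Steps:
$n{\left(c \right)} = 61$
$h = -3816$ ($h = \left(-477\right) 8 = -3816$)
$n{\left(j \right)} - h = 61 - -3816 = 61 + 3816 = 3877$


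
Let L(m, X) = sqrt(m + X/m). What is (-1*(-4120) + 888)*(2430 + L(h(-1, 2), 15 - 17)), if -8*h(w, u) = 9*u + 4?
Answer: 12169440 + 2504*I*sqrt(979)/11 ≈ 1.2169e+7 + 7122.5*I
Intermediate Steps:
h(w, u) = -1/2 - 9*u/8 (h(w, u) = -(9*u + 4)/8 = -(4 + 9*u)/8 = -1/2 - 9*u/8)
(-1*(-4120) + 888)*(2430 + L(h(-1, 2), 15 - 17)) = (-1*(-4120) + 888)*(2430 + sqrt((-1/2 - 9/8*2) + (15 - 17)/(-1/2 - 9/8*2))) = (4120 + 888)*(2430 + sqrt((-1/2 - 9/4) - 2/(-1/2 - 9/4))) = 5008*(2430 + sqrt(-11/4 - 2/(-11/4))) = 5008*(2430 + sqrt(-11/4 - 2*(-4/11))) = 5008*(2430 + sqrt(-11/4 + 8/11)) = 5008*(2430 + sqrt(-89/44)) = 5008*(2430 + I*sqrt(979)/22) = 12169440 + 2504*I*sqrt(979)/11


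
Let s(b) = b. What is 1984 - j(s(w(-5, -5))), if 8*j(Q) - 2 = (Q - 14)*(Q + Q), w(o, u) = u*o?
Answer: 1915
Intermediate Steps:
w(o, u) = o*u
j(Q) = 1/4 + Q*(-14 + Q)/4 (j(Q) = 1/4 + ((Q - 14)*(Q + Q))/8 = 1/4 + ((-14 + Q)*(2*Q))/8 = 1/4 + (2*Q*(-14 + Q))/8 = 1/4 + Q*(-14 + Q)/4)
1984 - j(s(w(-5, -5))) = 1984 - (1/4 - (-35)*(-5)/2 + (-5*(-5))**2/4) = 1984 - (1/4 - 7/2*25 + (1/4)*25**2) = 1984 - (1/4 - 175/2 + (1/4)*625) = 1984 - (1/4 - 175/2 + 625/4) = 1984 - 1*69 = 1984 - 69 = 1915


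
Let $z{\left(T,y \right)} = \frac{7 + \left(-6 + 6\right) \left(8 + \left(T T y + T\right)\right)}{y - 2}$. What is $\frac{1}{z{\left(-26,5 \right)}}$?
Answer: $\frac{3}{7} \approx 0.42857$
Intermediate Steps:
$z{\left(T,y \right)} = \frac{7}{-2 + y}$ ($z{\left(T,y \right)} = \frac{7 + 0 \left(8 + \left(T^{2} y + T\right)\right)}{-2 + y} = \frac{7 + 0 \left(8 + \left(y T^{2} + T\right)\right)}{-2 + y} = \frac{7 + 0 \left(8 + \left(T + y T^{2}\right)\right)}{-2 + y} = \frac{7 + 0 \left(8 + T + y T^{2}\right)}{-2 + y} = \frac{7 + 0}{-2 + y} = \frac{7}{-2 + y}$)
$\frac{1}{z{\left(-26,5 \right)}} = \frac{1}{7 \frac{1}{-2 + 5}} = \frac{1}{7 \cdot \frac{1}{3}} = \frac{1}{\frac{7}{3}} = \frac{3}{7}$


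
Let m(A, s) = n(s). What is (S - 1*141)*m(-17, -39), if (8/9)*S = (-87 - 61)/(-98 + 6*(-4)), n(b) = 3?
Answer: -102213/244 ≈ -418.91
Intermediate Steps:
m(A, s) = 3
S = 333/244 (S = 9*((-87 - 61)/(-98 + 6*(-4)))/8 = 9*(-148/(-98 - 24))/8 = 9*(-148/(-122))/8 = 9*(-148*(-1/122))/8 = (9/8)*(74/61) = 333/244 ≈ 1.3648)
(S - 1*141)*m(-17, -39) = (333/244 - 1*141)*3 = (333/244 - 141)*3 = -34071/244*3 = -102213/244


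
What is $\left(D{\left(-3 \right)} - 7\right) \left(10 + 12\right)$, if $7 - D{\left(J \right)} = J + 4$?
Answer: $-22$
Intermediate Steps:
$D{\left(J \right)} = 3 - J$ ($D{\left(J \right)} = 7 - \left(J + 4\right) = 7 - \left(4 + J\right) = 3 - J$)
$\left(D{\left(-3 \right)} - 7\right) \left(10 + 12\right) = \left(\left(3 - -3\right) - 7\right) \left(10 + 12\right) = \left(\left(3 + 3\right) - 7\right) 22 = \left(6 - 7\right) 22 = \left(-1\right) 22 = -22$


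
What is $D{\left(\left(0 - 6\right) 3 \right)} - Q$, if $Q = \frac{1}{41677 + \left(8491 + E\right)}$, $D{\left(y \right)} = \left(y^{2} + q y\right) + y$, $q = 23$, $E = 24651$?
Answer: $- \frac{8080453}{74819} \approx -108.0$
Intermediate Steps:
$D{\left(y \right)} = y^{2} + 24 y$ ($D{\left(y \right)} = \left(y^{2} + 23 y\right) + y = y^{2} + 24 y$)
$Q = \frac{1}{74819}$ ($Q = \frac{1}{41677 + \left(8491 + 24651\right)} = \frac{1}{41677 + 33142} = \frac{1}{74819} \approx 1.3366 \cdot 10^{-5}$)
$D{\left(\left(0 - 6\right) 3 \right)} - Q = \left(0 - 6\right) 3 \left(24 + \left(0 - 6\right) 3\right) - \frac{1}{74819} = \left(-6\right) 3 \left(24 - 18\right) - \frac{1}{74819} = - 18 \left(24 - 18\right) - \frac{1}{74819} = \left(-18\right) 6 - \frac{1}{74819} = -108 - \frac{1}{74819} = - \frac{8080453}{74819}$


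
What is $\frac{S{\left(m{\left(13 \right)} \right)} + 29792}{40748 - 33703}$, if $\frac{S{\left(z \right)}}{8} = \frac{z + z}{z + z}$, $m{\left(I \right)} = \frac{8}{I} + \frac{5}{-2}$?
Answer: $\frac{5960}{1409} \approx 4.2299$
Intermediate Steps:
$m{\left(I \right)} = - \frac{5}{2} + \frac{8}{I}$ ($m{\left(I \right)} = \frac{8}{I} + 5 \left(- \frac{1}{2}\right) = \frac{8}{I} - \frac{5}{2} = - \frac{5}{2} + \frac{8}{I}$)
$S{\left(z \right)} = 8$ ($S{\left(z \right)} = 8 \frac{z + z}{z + z} = 8 \frac{2 z}{2 z} = 8 \cdot 2 z \frac{1}{2 z} = 8 \cdot 1 = 8$)
$\frac{S{\left(m{\left(13 \right)} \right)} + 29792}{40748 - 33703} = \frac{8 + 29792}{40748 - 33703} = \frac{29800}{7045} = 29800 \cdot \frac{1}{7045} = \frac{5960}{1409}$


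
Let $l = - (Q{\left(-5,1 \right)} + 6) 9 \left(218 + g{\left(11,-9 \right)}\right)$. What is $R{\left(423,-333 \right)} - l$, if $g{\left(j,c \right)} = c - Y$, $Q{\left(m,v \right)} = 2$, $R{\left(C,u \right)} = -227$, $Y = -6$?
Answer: $15253$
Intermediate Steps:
$g{\left(j,c \right)} = 6 + c$ ($g{\left(j,c \right)} = c - -6 = c + 6 = 6 + c$)
$l = -15480$ ($l = - (2 + 6) 9 \left(218 + \left(6 - 9\right)\right) = \left(-1\right) 8 \cdot 9 \left(218 - 3\right) = \left(-8\right) 9 \cdot 215 = \left(-72\right) 215 = -15480$)
$R{\left(423,-333 \right)} - l = -227 - -15480 = -227 + 15480 = 15253$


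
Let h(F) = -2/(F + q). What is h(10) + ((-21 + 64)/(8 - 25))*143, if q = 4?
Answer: -43060/119 ≈ -361.85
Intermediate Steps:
h(F) = -2/(4 + F) (h(F) = -2/(F + 4) = -2/(4 + F))
h(10) + ((-21 + 64)/(8 - 25))*143 = -2/(4 + 10) + ((-21 + 64)/(8 - 25))*143 = -2/14 + (43/(-17))*143 = -2*1/14 + (43*(-1/17))*143 = -1/7 - 43/17*143 = -1/7 - 6149/17 = -43060/119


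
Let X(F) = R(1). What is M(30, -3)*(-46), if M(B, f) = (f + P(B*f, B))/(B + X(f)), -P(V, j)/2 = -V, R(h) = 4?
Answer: 4209/17 ≈ 247.59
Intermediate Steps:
X(F) = 4
P(V, j) = 2*V (P(V, j) = -(-2)*V = 2*V)
M(B, f) = (f + 2*B*f)/(4 + B) (M(B, f) = (f + 2*(B*f))/(B + 4) = (f + 2*B*f)/(4 + B))
M(30, -3)*(-46) = -3*(1 + 2*30)/(4 + 30)*(-46) = -3*(1 + 60)/34*(-46) = -3*1/34*61*(-46) = -183/34*(-46) = 4209/17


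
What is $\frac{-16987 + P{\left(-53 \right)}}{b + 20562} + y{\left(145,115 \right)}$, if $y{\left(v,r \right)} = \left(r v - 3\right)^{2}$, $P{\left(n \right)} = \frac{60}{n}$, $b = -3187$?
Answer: $\frac{255962347515629}{920875} \approx 2.7796 \cdot 10^{8}$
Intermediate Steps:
$y{\left(v,r \right)} = \left(-3 + r v\right)^{2}$
$\frac{-16987 + P{\left(-53 \right)}}{b + 20562} + y{\left(145,115 \right)} = \frac{-16987 + \frac{60}{-53}}{-3187 + 20562} + \left(-3 + 115 \cdot 145\right)^{2} = \frac{-16987 + 60 \left(- \frac{1}{53}\right)}{17375} + \left(-3 + 16675\right)^{2} = \left(-16987 - \frac{60}{53}\right) \frac{1}{17375} + 16672^{2} = \left(- \frac{900371}{53}\right) \frac{1}{17375} + 277955584 = - \frac{900371}{920875} + 277955584 = \frac{255962347515629}{920875}$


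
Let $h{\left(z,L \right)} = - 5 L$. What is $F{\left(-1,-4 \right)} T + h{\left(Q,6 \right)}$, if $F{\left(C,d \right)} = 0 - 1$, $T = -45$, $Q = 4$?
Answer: $15$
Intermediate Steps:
$F{\left(C,d \right)} = -1$ ($F{\left(C,d \right)} = 0 - 1 = -1$)
$F{\left(-1,-4 \right)} T + h{\left(Q,6 \right)} = \left(-1\right) \left(-45\right) - 30 = 45 - 30 = 15$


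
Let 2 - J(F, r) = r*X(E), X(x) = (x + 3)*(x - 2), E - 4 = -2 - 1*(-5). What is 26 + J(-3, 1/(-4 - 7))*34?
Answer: 2734/11 ≈ 248.55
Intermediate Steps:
E = 7 (E = 4 + (-2 - 1*(-5)) = 4 + (-2 + 5) = 4 + 3 = 7)
X(x) = (-2 + x)*(3 + x) (X(x) = (3 + x)*(-2 + x) = (-2 + x)*(3 + x))
J(F, r) = 2 - 50*r (J(F, r) = 2 - r*(-6 + 7 + 7²) = 2 - r*(-6 + 7 + 49) = 2 - r*50 = 2 - 50*r)
26 + J(-3, 1/(-4 - 7))*34 = 26 + (2 - 50/(-4 - 7))*34 = 26 + (2 - 50/(-11))*34 = 26 + (2 - 50*(-1/11))*34 = 26 + (2 + 50/11)*34 = 26 + (72/11)*34 = 26 + 2448/11 = 2734/11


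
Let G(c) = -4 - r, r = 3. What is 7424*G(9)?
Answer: -51968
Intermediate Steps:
G(c) = -7 (G(c) = -4 - 1*3 = -4 - 3 = -7)
7424*G(9) = 7424*(-7) = -51968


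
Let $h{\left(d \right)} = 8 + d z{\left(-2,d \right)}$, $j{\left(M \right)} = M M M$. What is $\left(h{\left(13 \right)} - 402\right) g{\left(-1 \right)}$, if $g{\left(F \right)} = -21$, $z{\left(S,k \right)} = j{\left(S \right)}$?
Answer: $10458$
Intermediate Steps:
$j{\left(M \right)} = M^{3}$ ($j{\left(M \right)} = M^{2} M = M^{3}$)
$z{\left(S,k \right)} = S^{3}$
$h{\left(d \right)} = 8 - 8 d$ ($h{\left(d \right)} = 8 + d \left(-2\right)^{3} = 8 + d \left(-8\right) = 8 - 8 d$)
$\left(h{\left(13 \right)} - 402\right) g{\left(-1 \right)} = \left(\left(8 - 104\right) - 402\right) \left(-21\right) = \left(-96 - 402\right) \left(-21\right) = \left(-498\right) \left(-21\right) = 10458$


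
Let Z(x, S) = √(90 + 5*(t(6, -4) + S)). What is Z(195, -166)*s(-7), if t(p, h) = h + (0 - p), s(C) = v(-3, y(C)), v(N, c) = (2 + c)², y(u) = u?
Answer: 25*I*√790 ≈ 702.67*I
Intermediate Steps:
s(C) = (2 + C)²
t(p, h) = h - p
Z(x, S) = √(40 + 5*S) (Z(x, S) = √(90 + 5*((-4 - 1*6) + S)) = √(90 + 5*((-4 - 6) + S)) = √(90 + 5*(-10 + S)) = √(90 + (-50 + 5*S)) = √(40 + 5*S))
Z(195, -166)*s(-7) = √(40 + 5*(-166))*(2 - 7)² = √(40 - 830)*(-5)² = √(-790)*25 = (I*√790)*25 = 25*I*√790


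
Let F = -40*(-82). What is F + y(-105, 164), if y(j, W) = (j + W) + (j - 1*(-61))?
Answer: 3295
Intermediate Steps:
y(j, W) = 61 + W + 2*j (y(j, W) = (W + j) + (j + 61) = (W + j) + (61 + j) = 61 + W + 2*j)
F = 3280
F + y(-105, 164) = 3280 + (61 + 164 + 2*(-105)) = 3280 + (61 + 164 - 210) = 3280 + 15 = 3295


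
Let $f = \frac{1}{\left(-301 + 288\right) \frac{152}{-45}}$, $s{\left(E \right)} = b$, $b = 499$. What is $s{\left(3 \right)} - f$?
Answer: $\frac{985979}{1976} \approx 498.98$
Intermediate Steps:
$s{\left(E \right)} = 499$
$f = \frac{45}{1976}$ ($f = \frac{1}{\left(-13\right) 152 \left(- \frac{1}{45}\right)} = \frac{1}{\left(-13\right) \left(- \frac{152}{45}\right)} = \frac{1}{\frac{1976}{45}} = \frac{45}{1976} \approx 0.022773$)
$s{\left(3 \right)} - f = 499 - \frac{45}{1976} = \frac{985979}{1976}$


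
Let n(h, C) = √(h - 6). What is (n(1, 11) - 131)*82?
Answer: -10742 + 82*I*√5 ≈ -10742.0 + 183.36*I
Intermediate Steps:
n(h, C) = √(-6 + h)
(n(1, 11) - 131)*82 = (√(-6 + 1) - 131)*82 = (√(-5) - 131)*82 = (I*√5 - 131)*82 = (-131 + I*√5)*82 = -10742 + 82*I*√5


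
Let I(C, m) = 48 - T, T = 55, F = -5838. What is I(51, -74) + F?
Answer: -5845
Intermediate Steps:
I(C, m) = -7 (I(C, m) = 48 - 1*55 = 48 - 55 = -7)
I(51, -74) + F = -7 - 5838 = -5845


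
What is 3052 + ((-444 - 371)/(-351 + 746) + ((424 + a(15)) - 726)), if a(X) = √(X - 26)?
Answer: 217087/79 + I*√11 ≈ 2747.9 + 3.3166*I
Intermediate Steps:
a(X) = √(-26 + X)
3052 + ((-444 - 371)/(-351 + 746) + ((424 + a(15)) - 726)) = 3052 + ((-444 - 371)/(-351 + 746) + ((424 + √(-26 + 15)) - 726)) = 3052 + (-815/395 + ((424 + √(-11)) - 726)) = 3052 + (-815*1/395 + ((424 + I*√11) - 726)) = 3052 + (-163/79 + (-302 + I*√11)) = 3052 + (-24021/79 + I*√11) = 217087/79 + I*√11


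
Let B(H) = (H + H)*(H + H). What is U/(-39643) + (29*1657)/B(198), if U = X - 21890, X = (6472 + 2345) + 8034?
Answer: 2695160903/6216656688 ≈ 0.43354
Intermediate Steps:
X = 16851 (X = 8817 + 8034 = 16851)
B(H) = 4*H² (B(H) = (2*H)*(2*H) = 4*H²)
U = -5039 (U = 16851 - 21890 = -5039)
U/(-39643) + (29*1657)/B(198) = -5039/(-39643) + (29*1657)/((4*198²)) = -5039*(-1/39643) + 48053/((4*39204)) = 5039/39643 + 48053/156816 = 2695160903/6216656688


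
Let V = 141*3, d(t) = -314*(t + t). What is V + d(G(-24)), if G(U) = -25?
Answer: 16123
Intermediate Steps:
d(t) = -628*t
V = 423
V + d(G(-24)) = 423 - 628*(-25) = 423 + 15700 = 16123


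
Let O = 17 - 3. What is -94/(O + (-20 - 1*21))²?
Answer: -94/729 ≈ -0.12894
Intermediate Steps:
O = 14
-94/(O + (-20 - 1*21))² = -94/(14 + (-20 - 1*21))² = -94/(14 + (-20 - 21))² = -94/(14 - 41)² = -94/((-27)²) = -94/729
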